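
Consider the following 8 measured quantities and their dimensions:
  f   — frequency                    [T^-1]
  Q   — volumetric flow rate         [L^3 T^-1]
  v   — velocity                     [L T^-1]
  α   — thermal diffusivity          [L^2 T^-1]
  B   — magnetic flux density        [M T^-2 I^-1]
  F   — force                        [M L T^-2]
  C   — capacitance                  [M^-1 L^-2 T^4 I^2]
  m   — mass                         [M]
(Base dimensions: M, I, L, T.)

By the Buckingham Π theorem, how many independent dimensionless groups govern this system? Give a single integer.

Dimensional matrix (M×I×L×T by f×Q×v×α×B×F×C×m):
  M: [ 0  0  0  0  1  1 -1  1]
  I: [ 0  0  0  0 -1  0  2  0]
  L: [ 0  3  1  2  0  1 -2  0]
  T: [-1 -1 -1 -1 -2 -2  4  0]
RREF → pivots at {f,Q,B,F} ⇒ r = 4
n=8, r=4 ⇒ 4 dimensionless groups

4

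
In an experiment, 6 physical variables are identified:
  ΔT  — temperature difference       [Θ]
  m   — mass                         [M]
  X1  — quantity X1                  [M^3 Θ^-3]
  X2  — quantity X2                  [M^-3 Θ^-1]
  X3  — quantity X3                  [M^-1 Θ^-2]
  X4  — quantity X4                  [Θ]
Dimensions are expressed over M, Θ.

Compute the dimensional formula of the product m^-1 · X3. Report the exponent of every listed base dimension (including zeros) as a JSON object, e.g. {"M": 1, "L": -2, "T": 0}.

Dimensional matrix (M×Θ by ΔT×m×X1×X2×X3×X4):
  M: [ 0  1  3 -3 -1  0]
  Θ: [ 1  0 -3 -1 -2  1]
  [M]: (-1)·1+(1)·-1 = -2
  [Θ]: (-1)·0+(1)·-2 = -2
⇒ M^-2 Θ^-2

{"M": -2, "Θ": -2}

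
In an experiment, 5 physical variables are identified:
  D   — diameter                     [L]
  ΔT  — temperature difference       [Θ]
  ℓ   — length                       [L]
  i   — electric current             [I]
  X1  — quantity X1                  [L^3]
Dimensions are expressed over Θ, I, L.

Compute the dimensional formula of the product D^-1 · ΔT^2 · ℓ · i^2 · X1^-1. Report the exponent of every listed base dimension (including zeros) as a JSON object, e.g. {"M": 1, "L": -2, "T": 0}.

Exponent matrix [Θ,I,L] × [D,ΔT,ℓ,i,X1]:
  Θ: [ 0  1  0  0  0]
  I: [ 0  0  0  1  0]
  L: [ 1  0  1  0  3]
  [Θ]: (-1)·0+(2)·1+(1)·0+(2)·0+(-1)·0 = 2
  [I]: (-1)·0+(2)·0+(1)·0+(2)·1+(-1)·0 = 2
  [L]: (-1)·1+(2)·0+(1)·1+(2)·0+(-1)·3 = -3
⇒ Θ^2 I^2 L^-3

{"Θ": 2, "I": 2, "L": -3}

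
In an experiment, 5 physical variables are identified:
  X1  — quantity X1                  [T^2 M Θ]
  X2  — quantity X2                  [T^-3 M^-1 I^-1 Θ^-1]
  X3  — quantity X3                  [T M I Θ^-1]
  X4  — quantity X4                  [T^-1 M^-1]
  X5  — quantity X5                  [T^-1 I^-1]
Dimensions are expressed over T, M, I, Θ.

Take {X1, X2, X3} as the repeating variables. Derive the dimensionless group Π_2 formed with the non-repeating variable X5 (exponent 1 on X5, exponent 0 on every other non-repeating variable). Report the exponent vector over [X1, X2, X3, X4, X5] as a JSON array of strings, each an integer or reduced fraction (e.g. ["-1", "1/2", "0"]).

Dimensional matrix (T×M×I×Θ by X1×X2×X3×X4×X5):
  T: [ 2 -3  1 -1 -1]
  M: [ 1 -1  1 -1  0]
  I: [ 0 -1  1  0 -1]
  Θ: [ 1 -1 -1  0  0]
Echelon form has 3 nonzero rows (pivots: X1,X2,X3)
Pivot set = {X1,X2,X3}, free = {X4,X5}
RREF:
  r0: [   1    0    0   -1    1]
  r1: [   0    1    0 -1/2    1]
  r2: [   0    0    1 -1/2    0]
  r3: [   0    0    0    0    0]
Fix exponent of X5 at 1, X4 at 0; solve each RREF row for its pivot's exponent:
  r0: exp(X1) + (1)·1 = 0 ⇒ exp(X1) = -1
  r1: exp(X2) + (1)·1 = 0 ⇒ exp(X2) = -1
  r2: exp(X3) + (0)·1 = 0 ⇒ exp(X3) = 0
Π_2 = X1^-1 · X2^-1 · X5

["-1", "-1", "0", "0", "1"]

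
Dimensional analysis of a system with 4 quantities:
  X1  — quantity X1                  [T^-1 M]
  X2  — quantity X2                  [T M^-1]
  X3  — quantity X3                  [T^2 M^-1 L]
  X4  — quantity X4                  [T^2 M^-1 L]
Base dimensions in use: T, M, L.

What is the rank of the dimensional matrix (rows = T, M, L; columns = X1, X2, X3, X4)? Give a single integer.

2

Exponent matrix [T,M,L] × [X1,X2,X3,X4]:
  T: [-1  1  2  2]
  M: [ 1 -1 -1 -1]
  L: [ 0  0  1  1]
Row reduction gives pivot columns X1,X3; rank = 2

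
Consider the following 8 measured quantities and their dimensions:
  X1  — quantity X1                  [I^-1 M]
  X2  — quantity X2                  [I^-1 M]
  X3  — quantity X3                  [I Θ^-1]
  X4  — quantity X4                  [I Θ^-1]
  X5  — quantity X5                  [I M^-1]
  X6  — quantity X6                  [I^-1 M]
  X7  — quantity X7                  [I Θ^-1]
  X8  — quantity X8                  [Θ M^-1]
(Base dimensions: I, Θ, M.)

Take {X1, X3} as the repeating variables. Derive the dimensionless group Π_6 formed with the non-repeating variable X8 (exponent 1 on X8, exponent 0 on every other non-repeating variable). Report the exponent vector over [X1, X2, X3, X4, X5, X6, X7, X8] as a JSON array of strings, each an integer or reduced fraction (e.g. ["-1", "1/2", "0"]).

Dimensional matrix (I×Θ×M by X1×X2×X3×X4×X5×X6×X7×X8):
  I: [-1 -1  1  1  1 -1  1  0]
  Θ: [ 0  0 -1 -1  0  0 -1  1]
  M: [ 1  1  0  0 -1  1  0 -1]
Echelon form has 2 nonzero rows (pivots: X1,X3)
Pivot set = {X1,X3}, free = {X2,X4,X5,X6,X7,X8}
RREF:
  r0: [   1    1    0    0   -1    1    0   -1]
  r1: [   0    0    1    1    0    0    1   -1]
  r2: [   0    0    0    0    0    0    0    0]
Fix exponent of X8 at 1, X2 at 0, X4 at 0, X5 at 0, X6 at 0, X7 at 0; solve each RREF row for its pivot's exponent:
  r0: exp(X1) + (-1)·1 = 0 ⇒ exp(X1) = 1
  r1: exp(X3) + (-1)·1 = 0 ⇒ exp(X3) = 1
Π_6 = X1 · X3 · X8

["1", "0", "1", "0", "0", "0", "0", "1"]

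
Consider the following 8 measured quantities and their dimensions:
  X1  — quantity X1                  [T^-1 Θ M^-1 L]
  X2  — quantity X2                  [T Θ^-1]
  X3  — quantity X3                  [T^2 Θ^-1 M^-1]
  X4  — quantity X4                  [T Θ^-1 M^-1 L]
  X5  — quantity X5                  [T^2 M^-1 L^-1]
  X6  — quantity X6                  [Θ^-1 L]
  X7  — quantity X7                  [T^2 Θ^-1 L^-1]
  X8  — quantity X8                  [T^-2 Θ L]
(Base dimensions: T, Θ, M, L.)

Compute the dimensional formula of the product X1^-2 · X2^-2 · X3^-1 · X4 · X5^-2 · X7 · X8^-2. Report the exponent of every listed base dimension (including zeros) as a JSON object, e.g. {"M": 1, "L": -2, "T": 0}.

{"T": 1, "Θ": -3, "M": 4, "L": -2}

Exponent matrix [T,Θ,M,L] × [X1,X2,X3,X4,X5,X6,X7,X8]:
  T: [-1  1  2  1  2  0  2 -2]
  Θ: [ 1 -1 -1 -1  0 -1 -1  1]
  M: [-1  0 -1 -1 -1  0  0  0]
  L: [ 1  0  0  1 -1  1 -1  1]
  [T]: (-2)·-1+(-2)·1+(-1)·2+(1)·1+(-2)·2+(1)·2+(-2)·-2 = 1
  [Θ]: (-2)·1+(-2)·-1+(-1)·-1+(1)·-1+(-2)·0+(1)·-1+(-2)·1 = -3
  [M]: (-2)·-1+(-2)·0+(-1)·-1+(1)·-1+(-2)·-1+(1)·0+(-2)·0 = 4
  [L]: (-2)·1+(-2)·0+(-1)·0+(1)·1+(-2)·-1+(1)·-1+(-2)·1 = -2
⇒ T Θ^-3 M^4 L^-2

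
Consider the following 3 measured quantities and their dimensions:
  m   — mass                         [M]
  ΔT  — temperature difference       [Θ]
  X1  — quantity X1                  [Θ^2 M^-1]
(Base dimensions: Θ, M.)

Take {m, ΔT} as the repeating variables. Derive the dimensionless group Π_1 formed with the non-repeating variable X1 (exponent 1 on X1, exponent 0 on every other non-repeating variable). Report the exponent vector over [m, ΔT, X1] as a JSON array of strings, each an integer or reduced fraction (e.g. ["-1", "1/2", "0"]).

Write exponents as rows Θ,M / cols m,ΔT,X1:
  Θ: [ 0  1  2]
  M: [ 1  0 -1]
Echelon form has 2 nonzero rows (pivots: m,ΔT)
Pivot set = {m,ΔT}, free = {X1}
RREF:
  r0: [   1    0   -1]
  r1: [   0    1    2]
Fix exponent of X1 at 1; solve each RREF row for its pivot's exponent:
  r0: exp(m) + (-1)·1 = 0 ⇒ exp(m) = 1
  r1: exp(ΔT) + (2)·1 = 0 ⇒ exp(ΔT) = -2
Π_1 = m · ΔT^-2 · X1

["1", "-2", "1"]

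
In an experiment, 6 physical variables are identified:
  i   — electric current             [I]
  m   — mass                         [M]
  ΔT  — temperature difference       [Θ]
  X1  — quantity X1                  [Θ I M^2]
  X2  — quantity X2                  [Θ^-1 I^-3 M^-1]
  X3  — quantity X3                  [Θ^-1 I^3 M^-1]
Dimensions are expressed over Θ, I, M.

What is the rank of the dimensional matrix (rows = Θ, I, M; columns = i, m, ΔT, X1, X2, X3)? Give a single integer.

Dimensional matrix (Θ×I×M by i×m×ΔT×X1×X2×X3):
  Θ: [ 0  0  1  1 -1 -1]
  I: [ 1  0  0  1 -3  3]
  M: [ 0  1  0  2 -1 -1]
Echelon form has 3 nonzero rows (pivots: i,m,ΔT)

3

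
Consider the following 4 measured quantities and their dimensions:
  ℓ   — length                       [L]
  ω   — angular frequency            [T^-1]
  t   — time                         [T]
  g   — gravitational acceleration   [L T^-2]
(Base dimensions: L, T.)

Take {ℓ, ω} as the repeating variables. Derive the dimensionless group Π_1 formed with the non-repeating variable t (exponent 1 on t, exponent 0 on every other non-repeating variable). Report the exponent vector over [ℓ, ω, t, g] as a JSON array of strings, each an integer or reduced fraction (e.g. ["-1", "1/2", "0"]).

["0", "1", "1", "0"]

Dimensional matrix (L×T by ℓ×ω×t×g):
  L: [ 1  0  0  1]
  T: [ 0 -1  1 -2]
Row reduction gives pivot columns ℓ,ω; rank = 2
Pivot set = {ℓ,ω}, free = {t,g}
RREF:
  r0: [   1    0    0    1]
  r1: [   0    1   -1    2]
Fix exponent of t at 1, g at 0; solve each RREF row for its pivot's exponent:
  r0: exp(ℓ) + (0)·1 = 0 ⇒ exp(ℓ) = 0
  r1: exp(ω) + (-1)·1 = 0 ⇒ exp(ω) = 1
Π_1 = ω · t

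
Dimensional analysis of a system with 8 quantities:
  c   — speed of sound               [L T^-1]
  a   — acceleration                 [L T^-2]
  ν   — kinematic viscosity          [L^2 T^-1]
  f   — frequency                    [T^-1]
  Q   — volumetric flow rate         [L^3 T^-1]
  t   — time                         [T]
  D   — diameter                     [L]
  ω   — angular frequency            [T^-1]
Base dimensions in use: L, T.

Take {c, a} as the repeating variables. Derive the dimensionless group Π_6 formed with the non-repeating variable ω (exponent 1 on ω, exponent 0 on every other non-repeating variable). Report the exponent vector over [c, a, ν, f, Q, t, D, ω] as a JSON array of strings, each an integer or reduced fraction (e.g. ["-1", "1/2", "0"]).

["1", "-1", "0", "0", "0", "0", "0", "1"]

Write exponents as rows L,T / cols c,a,ν,f,Q,t,D,ω:
  L: [ 1  1  2  0  3  0  1  0]
  T: [-1 -2 -1 -1 -1  1  0 -1]
Row reduction gives pivot columns c,a; rank = 2
Pivot set = {c,a}, free = {ν,f,Q,t,D,ω}
RREF:
  r0: [   1    0    3   -1    5    1    2   -1]
  r1: [   0    1   -1    1   -2   -1   -1    1]
Fix exponent of ω at 1, ν at 0, f at 0, Q at 0, t at 0, D at 0; solve each RREF row for its pivot's exponent:
  r0: exp(c) + (-1)·1 = 0 ⇒ exp(c) = 1
  r1: exp(a) + (1)·1 = 0 ⇒ exp(a) = -1
Π_6 = c · a^-1 · ω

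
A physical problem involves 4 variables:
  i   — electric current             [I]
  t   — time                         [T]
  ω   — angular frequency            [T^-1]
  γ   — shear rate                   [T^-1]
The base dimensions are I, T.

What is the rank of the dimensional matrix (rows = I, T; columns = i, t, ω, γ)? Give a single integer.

Write exponents as rows I,T / cols i,t,ω,γ:
  I: [ 1  0  0  0]
  T: [ 0  1 -1 -1]
Row reduction gives pivot columns i,t; rank = 2

2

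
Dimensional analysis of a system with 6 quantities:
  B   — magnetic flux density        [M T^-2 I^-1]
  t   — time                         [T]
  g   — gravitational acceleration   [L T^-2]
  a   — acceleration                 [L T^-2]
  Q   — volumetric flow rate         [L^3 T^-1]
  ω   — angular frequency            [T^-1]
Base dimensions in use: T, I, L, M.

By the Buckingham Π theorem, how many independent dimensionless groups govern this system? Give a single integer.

3

Dimensional matrix (T×I×L×M by B×t×g×a×Q×ω):
  T: [-2  1 -2 -2 -1 -1]
  I: [-1  0  0  0  0  0]
  L: [ 0  0  1  1  3  0]
  M: [ 1  0  0  0  0  0]
RREF → pivots at {B,t,g} ⇒ r = 3
6 vars − rank 3 = 3 Π groups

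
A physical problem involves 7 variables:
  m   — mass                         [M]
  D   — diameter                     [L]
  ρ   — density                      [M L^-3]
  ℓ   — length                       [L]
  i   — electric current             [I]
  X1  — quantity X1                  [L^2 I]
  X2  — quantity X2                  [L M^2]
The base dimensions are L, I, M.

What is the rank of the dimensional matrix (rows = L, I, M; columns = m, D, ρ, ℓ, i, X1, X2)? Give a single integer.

3

Write exponents as rows L,I,M / cols m,D,ρ,ℓ,i,X1,X2:
  L: [ 0  1 -3  1  0  2  1]
  I: [ 0  0  0  0  1  1  0]
  M: [ 1  0  1  0  0  0  2]
RREF → pivots at {m,D,i} ⇒ r = 3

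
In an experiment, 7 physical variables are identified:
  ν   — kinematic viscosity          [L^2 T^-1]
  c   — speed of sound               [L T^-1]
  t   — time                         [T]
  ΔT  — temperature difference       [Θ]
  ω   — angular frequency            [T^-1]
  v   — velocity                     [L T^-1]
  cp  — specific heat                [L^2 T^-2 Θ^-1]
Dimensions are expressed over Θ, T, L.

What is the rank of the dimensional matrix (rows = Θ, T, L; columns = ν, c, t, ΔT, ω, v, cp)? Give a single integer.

Write exponents as rows Θ,T,L / cols ν,c,t,ΔT,ω,v,cp:
  Θ: [ 0  0  0  1  0  0 -1]
  T: [-1 -1  1  0 -1 -1 -2]
  L: [ 2  1  0  0  0  1  2]
Row reduction gives pivot columns ν,c,ΔT; rank = 3

3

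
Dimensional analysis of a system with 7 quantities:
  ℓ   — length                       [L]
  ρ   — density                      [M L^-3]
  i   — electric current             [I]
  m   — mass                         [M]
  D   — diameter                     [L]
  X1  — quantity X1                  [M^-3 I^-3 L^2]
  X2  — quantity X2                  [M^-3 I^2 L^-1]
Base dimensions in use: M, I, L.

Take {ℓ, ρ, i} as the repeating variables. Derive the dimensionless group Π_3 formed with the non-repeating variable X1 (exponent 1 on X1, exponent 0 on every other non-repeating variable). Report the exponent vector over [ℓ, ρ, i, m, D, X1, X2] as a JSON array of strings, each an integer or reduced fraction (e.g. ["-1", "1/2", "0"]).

Write exponents as rows M,I,L / cols ℓ,ρ,i,m,D,X1,X2:
  M: [ 0  1  0  1  0 -3 -3]
  I: [ 0  0  1  0  0 -3  2]
  L: [ 1 -3  0  0  1  2 -1]
RREF → pivots at {ℓ,ρ,i} ⇒ r = 3
Pivot set = {ℓ,ρ,i}, free = {m,D,X1,X2}
RREF:
  r0: [   1    0    0    3    1   -7  -10]
  r1: [   0    1    0    1    0   -3   -3]
  r2: [   0    0    1    0    0   -3    2]
Fix exponent of X1 at 1, m at 0, D at 0, X2 at 0; solve each RREF row for its pivot's exponent:
  r0: exp(ℓ) + (-7)·1 = 0 ⇒ exp(ℓ) = 7
  r1: exp(ρ) + (-3)·1 = 0 ⇒ exp(ρ) = 3
  r2: exp(i) + (-3)·1 = 0 ⇒ exp(i) = 3
Π_3 = ℓ^7 · ρ^3 · i^3 · X1

["7", "3", "3", "0", "0", "1", "0"]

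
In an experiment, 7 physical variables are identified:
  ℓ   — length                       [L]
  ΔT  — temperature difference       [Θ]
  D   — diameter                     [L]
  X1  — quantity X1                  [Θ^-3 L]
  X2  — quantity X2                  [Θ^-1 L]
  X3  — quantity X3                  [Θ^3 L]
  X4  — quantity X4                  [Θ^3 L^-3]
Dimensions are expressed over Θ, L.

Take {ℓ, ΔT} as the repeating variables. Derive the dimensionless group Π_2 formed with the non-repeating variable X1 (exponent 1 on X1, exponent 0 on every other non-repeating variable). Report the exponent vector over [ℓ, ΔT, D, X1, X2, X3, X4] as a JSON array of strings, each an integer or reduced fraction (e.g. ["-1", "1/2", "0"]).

["-1", "3", "0", "1", "0", "0", "0"]

Dimensional matrix (Θ×L by ℓ×ΔT×D×X1×X2×X3×X4):
  Θ: [ 0  1  0 -3 -1  3  3]
  L: [ 1  0  1  1  1  1 -3]
Row reduction gives pivot columns ℓ,ΔT; rank = 2
Repeat: ℓ,ΔT; free: D,X1,X2,X3,X4
RREF:
  r0: [   1    0    1    1    1    1   -3]
  r1: [   0    1    0   -3   -1    3    3]
Fix exponent of X1 at 1, D at 0, X2 at 0, X3 at 0, X4 at 0; solve each RREF row for its pivot's exponent:
  r0: exp(ℓ) + (1)·1 = 0 ⇒ exp(ℓ) = -1
  r1: exp(ΔT) + (-3)·1 = 0 ⇒ exp(ΔT) = 3
Π_2 = ℓ^-1 · ΔT^3 · X1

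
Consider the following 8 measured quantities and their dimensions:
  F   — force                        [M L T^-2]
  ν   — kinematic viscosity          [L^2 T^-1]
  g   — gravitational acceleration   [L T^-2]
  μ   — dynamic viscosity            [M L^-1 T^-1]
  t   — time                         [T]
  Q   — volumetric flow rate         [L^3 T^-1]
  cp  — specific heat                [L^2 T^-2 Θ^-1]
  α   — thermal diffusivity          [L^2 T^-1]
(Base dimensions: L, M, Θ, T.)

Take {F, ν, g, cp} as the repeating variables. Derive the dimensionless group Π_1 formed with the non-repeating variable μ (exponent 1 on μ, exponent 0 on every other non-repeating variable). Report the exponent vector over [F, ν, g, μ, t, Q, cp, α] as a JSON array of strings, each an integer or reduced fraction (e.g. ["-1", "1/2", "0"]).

["-1", "1", "0", "1", "0", "0", "0", "0"]

Dimensional matrix (L×M×Θ×T by F×ν×g×μ×t×Q×cp×α):
  L: [ 1  2  1 -1  0  3  2  2]
  M: [ 1  0  0  1  0  0  0  0]
  Θ: [ 0  0  0  0  0  0 -1  0]
  T: [-2 -1 -2 -1  1 -1 -2 -1]
Row reduction gives pivot columns F,ν,g,cp; rank = 4
Pivot set = {F,ν,g,cp}, free = {μ,t,Q,α}
RREF:
  r0: [   1    0    0    1    0    0    0    0]
  r1: [   0    1    0   -1  1/3  5/3    0    1]
  r2: [   0    0    1    0 -2/3 -1/3    0    0]
  r3: [   0    0    0    0    0    0    1    0]
Fix exponent of μ at 1, t at 0, Q at 0, α at 0; solve each RREF row for its pivot's exponent:
  r0: exp(F) + (1)·1 = 0 ⇒ exp(F) = -1
  r1: exp(ν) + (-1)·1 = 0 ⇒ exp(ν) = 1
  r2: exp(g) + (0)·1 = 0 ⇒ exp(g) = 0
  r3: exp(cp) + (0)·1 = 0 ⇒ exp(cp) = 0
Π_1 = F^-1 · ν · μ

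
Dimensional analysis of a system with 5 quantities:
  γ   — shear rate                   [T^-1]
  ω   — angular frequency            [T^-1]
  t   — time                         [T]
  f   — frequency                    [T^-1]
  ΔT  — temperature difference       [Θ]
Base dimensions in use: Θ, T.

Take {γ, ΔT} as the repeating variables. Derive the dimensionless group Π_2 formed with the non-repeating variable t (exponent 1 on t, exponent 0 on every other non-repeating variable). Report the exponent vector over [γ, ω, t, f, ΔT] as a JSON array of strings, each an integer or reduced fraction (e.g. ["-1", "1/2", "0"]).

["1", "0", "1", "0", "0"]

Dimensional matrix (Θ×T by γ×ω×t×f×ΔT):
  Θ: [ 0  0  0  0  1]
  T: [-1 -1  1 -1  0]
Row reduction gives pivot columns γ,ΔT; rank = 2
Pivot set = {γ,ΔT}, free = {ω,t,f}
RREF:
  r0: [   1    1   -1    1    0]
  r1: [   0    0    0    0    1]
Fix exponent of t at 1, ω at 0, f at 0; solve each RREF row for its pivot's exponent:
  r0: exp(γ) + (-1)·1 = 0 ⇒ exp(γ) = 1
  r1: exp(ΔT) + (0)·1 = 0 ⇒ exp(ΔT) = 0
Π_2 = γ · t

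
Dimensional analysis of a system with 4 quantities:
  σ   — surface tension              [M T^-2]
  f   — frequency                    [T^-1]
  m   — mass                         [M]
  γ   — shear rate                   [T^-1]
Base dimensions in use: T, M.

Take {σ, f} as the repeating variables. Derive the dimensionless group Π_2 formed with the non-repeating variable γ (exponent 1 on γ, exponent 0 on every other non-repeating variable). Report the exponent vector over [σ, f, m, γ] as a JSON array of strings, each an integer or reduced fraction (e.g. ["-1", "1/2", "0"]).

Write exponents as rows T,M / cols σ,f,m,γ:
  T: [-2 -1  0 -1]
  M: [ 1  0  1  0]
Echelon form has 2 nonzero rows (pivots: σ,f)
Repeat: σ,f; free: m,γ
RREF:
  r0: [   1    0    1    0]
  r1: [   0    1   -2    1]
Fix exponent of γ at 1, m at 0; solve each RREF row for its pivot's exponent:
  r0: exp(σ) + (0)·1 = 0 ⇒ exp(σ) = 0
  r1: exp(f) + (1)·1 = 0 ⇒ exp(f) = -1
Π_2 = f^-1 · γ

["0", "-1", "0", "1"]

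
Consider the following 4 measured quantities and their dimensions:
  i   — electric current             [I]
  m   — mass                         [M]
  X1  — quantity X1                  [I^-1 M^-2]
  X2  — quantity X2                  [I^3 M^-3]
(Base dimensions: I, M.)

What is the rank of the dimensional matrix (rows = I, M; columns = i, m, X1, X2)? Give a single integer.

Dimensional matrix (I×M by i×m×X1×X2):
  I: [ 1  0 -1  3]
  M: [ 0  1 -2 -3]
Row reduction gives pivot columns i,m; rank = 2

2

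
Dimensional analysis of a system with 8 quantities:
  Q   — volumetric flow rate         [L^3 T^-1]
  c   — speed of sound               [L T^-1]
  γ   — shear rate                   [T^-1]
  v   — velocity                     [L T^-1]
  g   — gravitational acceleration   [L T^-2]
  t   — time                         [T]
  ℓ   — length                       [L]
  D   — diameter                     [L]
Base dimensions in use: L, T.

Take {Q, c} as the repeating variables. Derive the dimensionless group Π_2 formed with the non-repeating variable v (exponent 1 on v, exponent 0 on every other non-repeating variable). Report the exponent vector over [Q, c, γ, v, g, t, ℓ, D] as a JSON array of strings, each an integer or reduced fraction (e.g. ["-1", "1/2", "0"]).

["0", "-1", "0", "1", "0", "0", "0", "0"]

Exponent matrix [L,T] × [Q,c,γ,v,g,t,ℓ,D]:
  L: [ 3  1  0  1  1  0  1  1]
  T: [-1 -1 -1 -1 -2  1  0  0]
Row reduction gives pivot columns Q,c; rank = 2
Pivot set = {Q,c}, free = {γ,v,g,t,ℓ,D}
RREF:
  r0: [   1    0 -1/2    0 -1/2  1/2  1/2  1/2]
  r1: [   0    1  3/2    1  5/2 -3/2 -1/2 -1/2]
Fix exponent of v at 1, γ at 0, g at 0, t at 0, ℓ at 0, D at 0; solve each RREF row for its pivot's exponent:
  r0: exp(Q) + (0)·1 = 0 ⇒ exp(Q) = 0
  r1: exp(c) + (1)·1 = 0 ⇒ exp(c) = -1
Π_2 = c^-1 · v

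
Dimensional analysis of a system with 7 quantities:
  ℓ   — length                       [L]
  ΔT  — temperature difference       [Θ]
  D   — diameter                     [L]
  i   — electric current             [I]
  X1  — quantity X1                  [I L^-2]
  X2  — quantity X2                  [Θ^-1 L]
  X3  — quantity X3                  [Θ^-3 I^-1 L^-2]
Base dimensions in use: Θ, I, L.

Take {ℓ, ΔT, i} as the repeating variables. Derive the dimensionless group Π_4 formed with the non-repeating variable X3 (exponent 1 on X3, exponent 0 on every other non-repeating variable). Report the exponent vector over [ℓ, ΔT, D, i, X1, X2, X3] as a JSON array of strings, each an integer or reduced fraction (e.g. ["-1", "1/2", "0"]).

Dimensional matrix (Θ×I×L by ℓ×ΔT×D×i×X1×X2×X3):
  Θ: [ 0  1  0  0  0 -1 -3]
  I: [ 0  0  0  1  1  0 -1]
  L: [ 1  0  1  0 -2  1 -2]
Row reduction gives pivot columns ℓ,ΔT,i; rank = 3
Repeat: ℓ,ΔT,i; free: D,X1,X2,X3
RREF:
  r0: [   1    0    1    0   -2    1   -2]
  r1: [   0    1    0    0    0   -1   -3]
  r2: [   0    0    0    1    1    0   -1]
Fix exponent of X3 at 1, D at 0, X1 at 0, X2 at 0; solve each RREF row for its pivot's exponent:
  r0: exp(ℓ) + (-2)·1 = 0 ⇒ exp(ℓ) = 2
  r1: exp(ΔT) + (-3)·1 = 0 ⇒ exp(ΔT) = 3
  r2: exp(i) + (-1)·1 = 0 ⇒ exp(i) = 1
Π_4 = ℓ^2 · ΔT^3 · i · X3

["2", "3", "0", "1", "0", "0", "1"]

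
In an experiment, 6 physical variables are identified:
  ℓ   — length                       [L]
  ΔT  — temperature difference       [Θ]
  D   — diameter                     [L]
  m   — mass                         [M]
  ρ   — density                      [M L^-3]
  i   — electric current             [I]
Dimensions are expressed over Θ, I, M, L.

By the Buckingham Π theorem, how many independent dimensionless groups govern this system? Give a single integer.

2

Dimensional matrix (Θ×I×M×L by ℓ×ΔT×D×m×ρ×i):
  Θ: [ 0  1  0  0  0  0]
  I: [ 0  0  0  0  0  1]
  M: [ 0  0  0  1  1  0]
  L: [ 1  0  1  0 -3  0]
Echelon form has 4 nonzero rows (pivots: ℓ,ΔT,m,i)
n=6, r=4 ⇒ 2 dimensionless groups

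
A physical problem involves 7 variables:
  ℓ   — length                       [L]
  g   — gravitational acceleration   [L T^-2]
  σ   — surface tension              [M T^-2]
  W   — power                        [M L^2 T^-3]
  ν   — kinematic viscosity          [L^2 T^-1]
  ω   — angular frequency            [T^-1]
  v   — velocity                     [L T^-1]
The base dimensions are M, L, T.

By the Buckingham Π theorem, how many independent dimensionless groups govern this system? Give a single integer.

4

Write exponents as rows M,L,T / cols ℓ,g,σ,W,ν,ω,v:
  M: [ 0  0  1  1  0  0  0]
  L: [ 1  1  0  2  2  0  1]
  T: [ 0 -2 -2 -3 -1 -1 -1]
Echelon form has 3 nonzero rows (pivots: ℓ,g,σ)
7 vars − rank 3 = 4 Π groups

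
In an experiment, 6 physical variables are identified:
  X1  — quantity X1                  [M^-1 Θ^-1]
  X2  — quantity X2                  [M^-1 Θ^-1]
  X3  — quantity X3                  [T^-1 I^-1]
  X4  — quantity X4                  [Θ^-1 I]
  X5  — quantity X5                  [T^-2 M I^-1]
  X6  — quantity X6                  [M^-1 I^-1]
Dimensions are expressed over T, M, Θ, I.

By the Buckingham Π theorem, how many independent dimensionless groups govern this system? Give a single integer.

3

Exponent matrix [T,M,Θ,I] × [X1,X2,X3,X4,X5,X6]:
  T: [ 0  0 -1  0 -2  0]
  M: [-1 -1  0  0  1 -1]
  Θ: [-1 -1  0 -1  0  0]
  I: [ 0  0 -1  1 -1 -1]
Echelon form has 3 nonzero rows (pivots: X1,X3,X4)
Π count = n − r = 6 − 3 = 3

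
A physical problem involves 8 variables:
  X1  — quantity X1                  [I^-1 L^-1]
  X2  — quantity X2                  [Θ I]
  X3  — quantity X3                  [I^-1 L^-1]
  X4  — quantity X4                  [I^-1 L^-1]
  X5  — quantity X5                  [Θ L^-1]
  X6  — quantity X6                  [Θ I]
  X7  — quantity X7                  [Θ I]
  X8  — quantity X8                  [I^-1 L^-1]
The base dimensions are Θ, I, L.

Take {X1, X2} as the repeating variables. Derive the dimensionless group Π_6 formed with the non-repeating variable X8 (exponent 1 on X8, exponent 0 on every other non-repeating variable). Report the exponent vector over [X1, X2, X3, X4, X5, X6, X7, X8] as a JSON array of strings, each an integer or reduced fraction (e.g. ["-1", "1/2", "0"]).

Dimensional matrix (Θ×I×L by X1×X2×X3×X4×X5×X6×X7×X8):
  Θ: [ 0  1  0  0  1  1  1  0]
  I: [-1  1 -1 -1  0  1  1 -1]
  L: [-1  0 -1 -1 -1  0  0 -1]
Echelon form has 2 nonzero rows (pivots: X1,X2)
Pivot set = {X1,X2}, free = {X3,X4,X5,X6,X7,X8}
RREF:
  r0: [   1    0    1    1    1    0    0    1]
  r1: [   0    1    0    0    1    1    1    0]
  r2: [   0    0    0    0    0    0    0    0]
Fix exponent of X8 at 1, X3 at 0, X4 at 0, X5 at 0, X6 at 0, X7 at 0; solve each RREF row for its pivot's exponent:
  r0: exp(X1) + (1)·1 = 0 ⇒ exp(X1) = -1
  r1: exp(X2) + (0)·1 = 0 ⇒ exp(X2) = 0
Π_6 = X1^-1 · X8

["-1", "0", "0", "0", "0", "0", "0", "1"]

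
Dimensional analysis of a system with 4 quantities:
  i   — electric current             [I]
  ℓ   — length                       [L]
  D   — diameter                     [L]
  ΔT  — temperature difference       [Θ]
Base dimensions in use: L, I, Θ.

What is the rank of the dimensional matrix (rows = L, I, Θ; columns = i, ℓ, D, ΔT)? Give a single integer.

Write exponents as rows L,I,Θ / cols i,ℓ,D,ΔT:
  L: [ 0  1  1  0]
  I: [ 1  0  0  0]
  Θ: [ 0  0  0  1]
Echelon form has 3 nonzero rows (pivots: i,ℓ,ΔT)

3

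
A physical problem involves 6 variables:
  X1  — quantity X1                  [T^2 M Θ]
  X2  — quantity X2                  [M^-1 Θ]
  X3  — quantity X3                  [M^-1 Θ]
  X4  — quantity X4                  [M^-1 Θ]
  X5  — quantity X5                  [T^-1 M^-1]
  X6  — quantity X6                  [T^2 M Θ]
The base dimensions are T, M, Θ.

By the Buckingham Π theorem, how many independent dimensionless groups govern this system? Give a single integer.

Dimensional matrix (T×M×Θ by X1×X2×X3×X4×X5×X6):
  T: [ 2  0  0  0 -1  2]
  M: [ 1 -1 -1 -1 -1  1]
  Θ: [ 1  1  1  1  0  1]
Row reduction gives pivot columns X1,X2; rank = 2
6 vars − rank 2 = 4 Π groups

4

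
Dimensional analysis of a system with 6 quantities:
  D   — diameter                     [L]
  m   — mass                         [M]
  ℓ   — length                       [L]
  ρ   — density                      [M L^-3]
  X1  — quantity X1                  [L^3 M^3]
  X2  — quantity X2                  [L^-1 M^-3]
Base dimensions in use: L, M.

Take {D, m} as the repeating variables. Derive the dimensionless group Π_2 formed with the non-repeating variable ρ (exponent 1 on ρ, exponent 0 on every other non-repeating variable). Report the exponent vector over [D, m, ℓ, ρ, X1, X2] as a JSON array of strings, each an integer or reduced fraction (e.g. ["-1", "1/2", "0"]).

Dimensional matrix (L×M by D×m×ℓ×ρ×X1×X2):
  L: [ 1  0  1 -3  3 -1]
  M: [ 0  1  0  1  3 -3]
Row reduction gives pivot columns D,m; rank = 2
Pivot set = {D,m}, free = {ℓ,ρ,X1,X2}
RREF:
  r0: [   1    0    1   -3    3   -1]
  r1: [   0    1    0    1    3   -3]
Fix exponent of ρ at 1, ℓ at 0, X1 at 0, X2 at 0; solve each RREF row for its pivot's exponent:
  r0: exp(D) + (-3)·1 = 0 ⇒ exp(D) = 3
  r1: exp(m) + (1)·1 = 0 ⇒ exp(m) = -1
Π_2 = D^3 · m^-1 · ρ

["3", "-1", "0", "1", "0", "0"]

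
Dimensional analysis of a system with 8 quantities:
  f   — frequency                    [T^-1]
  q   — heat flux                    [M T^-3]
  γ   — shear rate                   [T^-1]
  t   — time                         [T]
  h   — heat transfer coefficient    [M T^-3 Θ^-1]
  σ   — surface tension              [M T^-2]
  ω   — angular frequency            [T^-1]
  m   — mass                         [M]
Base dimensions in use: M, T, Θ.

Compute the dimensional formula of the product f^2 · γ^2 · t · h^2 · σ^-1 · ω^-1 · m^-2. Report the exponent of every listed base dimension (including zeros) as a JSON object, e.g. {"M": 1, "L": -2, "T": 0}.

Dimensional matrix (M×T×Θ by f×q×γ×t×h×σ×ω×m):
  M: [ 0  1  0  0  1  1  0  1]
  T: [-1 -3 -1  1 -3 -2 -1  0]
  Θ: [ 0  0  0  0 -1  0  0  0]
  [M]: (2)·0+(2)·0+(1)·0+(2)·1+(-1)·1+(-1)·0+(-2)·1 = -1
  [T]: (2)·-1+(2)·-1+(1)·1+(2)·-3+(-1)·-2+(-1)·-1+(-2)·0 = -6
  [Θ]: (2)·0+(2)·0+(1)·0+(2)·-1+(-1)·0+(-1)·0+(-2)·0 = -2
⇒ M^-1 T^-6 Θ^-2

{"M": -1, "T": -6, "Θ": -2}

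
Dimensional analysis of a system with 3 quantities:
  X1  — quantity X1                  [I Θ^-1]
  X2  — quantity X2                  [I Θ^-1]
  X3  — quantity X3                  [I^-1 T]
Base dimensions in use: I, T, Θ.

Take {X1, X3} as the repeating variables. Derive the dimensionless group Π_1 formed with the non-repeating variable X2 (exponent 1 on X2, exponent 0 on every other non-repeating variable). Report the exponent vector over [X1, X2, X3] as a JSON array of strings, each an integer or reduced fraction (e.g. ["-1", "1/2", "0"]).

Dimensional matrix (I×T×Θ by X1×X2×X3):
  I: [ 1  1 -1]
  T: [ 0  0  1]
  Θ: [-1 -1  0]
Echelon form has 2 nonzero rows (pivots: X1,X3)
Repeat: X1,X3; free: X2
RREF:
  r0: [   1    1    0]
  r1: [   0    0    1]
  r2: [   0    0    0]
Fix exponent of X2 at 1; solve each RREF row for its pivot's exponent:
  r0: exp(X1) + (1)·1 = 0 ⇒ exp(X1) = -1
  r1: exp(X3) + (0)·1 = 0 ⇒ exp(X3) = 0
Π_1 = X1^-1 · X2

["-1", "1", "0"]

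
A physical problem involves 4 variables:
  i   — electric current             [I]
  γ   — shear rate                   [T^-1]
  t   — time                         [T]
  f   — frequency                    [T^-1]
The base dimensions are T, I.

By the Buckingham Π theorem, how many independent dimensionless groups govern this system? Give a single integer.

Dimensional matrix (T×I by i×γ×t×f):
  T: [ 0 -1  1 -1]
  I: [ 1  0  0  0]
Echelon form has 2 nonzero rows (pivots: i,γ)
n=4, r=2 ⇒ 2 dimensionless groups

2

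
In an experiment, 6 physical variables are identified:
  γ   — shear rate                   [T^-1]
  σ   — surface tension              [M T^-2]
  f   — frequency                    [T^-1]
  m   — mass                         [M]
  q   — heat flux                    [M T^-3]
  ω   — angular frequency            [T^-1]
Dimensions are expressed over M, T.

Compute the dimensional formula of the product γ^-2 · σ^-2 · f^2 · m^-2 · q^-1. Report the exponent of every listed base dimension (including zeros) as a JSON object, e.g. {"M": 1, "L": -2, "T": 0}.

{"M": -5, "T": 7}

Write exponents as rows M,T / cols γ,σ,f,m,q,ω:
  M: [ 0  1  0  1  1  0]
  T: [-1 -2 -1  0 -3 -1]
  [M]: (-2)·0+(-2)·1+(2)·0+(-2)·1+(-1)·1 = -5
  [T]: (-2)·-1+(-2)·-2+(2)·-1+(-2)·0+(-1)·-3 = 7
⇒ M^-5 T^7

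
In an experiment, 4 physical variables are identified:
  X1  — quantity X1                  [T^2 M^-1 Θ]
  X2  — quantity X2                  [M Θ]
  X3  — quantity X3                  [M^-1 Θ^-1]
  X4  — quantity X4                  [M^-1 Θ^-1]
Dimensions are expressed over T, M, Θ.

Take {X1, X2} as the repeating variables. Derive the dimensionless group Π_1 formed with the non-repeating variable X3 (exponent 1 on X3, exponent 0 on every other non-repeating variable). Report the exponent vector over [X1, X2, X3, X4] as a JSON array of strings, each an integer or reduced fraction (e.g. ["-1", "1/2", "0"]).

["0", "1", "1", "0"]

Write exponents as rows T,M,Θ / cols X1,X2,X3,X4:
  T: [ 2  0  0  0]
  M: [-1  1 -1 -1]
  Θ: [ 1  1 -1 -1]
RREF → pivots at {X1,X2} ⇒ r = 2
Repeat: X1,X2; free: X3,X4
RREF:
  r0: [   1    0    0    0]
  r1: [   0    1   -1   -1]
  r2: [   0    0    0    0]
Fix exponent of X3 at 1, X4 at 0; solve each RREF row for its pivot's exponent:
  r0: exp(X1) + (0)·1 = 0 ⇒ exp(X1) = 0
  r1: exp(X2) + (-1)·1 = 0 ⇒ exp(X2) = 1
Π_1 = X2 · X3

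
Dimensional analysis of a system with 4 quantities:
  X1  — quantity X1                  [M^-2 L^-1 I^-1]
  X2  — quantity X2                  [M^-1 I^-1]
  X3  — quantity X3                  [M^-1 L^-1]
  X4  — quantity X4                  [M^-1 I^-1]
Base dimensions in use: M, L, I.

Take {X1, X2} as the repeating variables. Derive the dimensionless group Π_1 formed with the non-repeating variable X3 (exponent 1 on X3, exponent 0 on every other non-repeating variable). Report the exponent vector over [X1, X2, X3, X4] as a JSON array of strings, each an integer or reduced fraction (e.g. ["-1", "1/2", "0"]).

Dimensional matrix (M×L×I by X1×X2×X3×X4):
  M: [-2 -1 -1 -1]
  L: [-1  0 -1  0]
  I: [-1 -1  0 -1]
RREF → pivots at {X1,X2} ⇒ r = 2
Repeat: X1,X2; free: X3,X4
RREF:
  r0: [   1    0    1    0]
  r1: [   0    1   -1    1]
  r2: [   0    0    0    0]
Fix exponent of X3 at 1, X4 at 0; solve each RREF row for its pivot's exponent:
  r0: exp(X1) + (1)·1 = 0 ⇒ exp(X1) = -1
  r1: exp(X2) + (-1)·1 = 0 ⇒ exp(X2) = 1
Π_1 = X1^-1 · X2 · X3

["-1", "1", "1", "0"]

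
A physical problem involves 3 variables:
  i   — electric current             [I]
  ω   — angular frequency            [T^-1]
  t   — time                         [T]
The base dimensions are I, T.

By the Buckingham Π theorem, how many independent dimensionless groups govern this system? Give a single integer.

1

Dimensional matrix (I×T by i×ω×t):
  I: [ 1  0  0]
  T: [ 0 -1  1]
Echelon form has 2 nonzero rows (pivots: i,ω)
3 vars − rank 2 = 1 Π group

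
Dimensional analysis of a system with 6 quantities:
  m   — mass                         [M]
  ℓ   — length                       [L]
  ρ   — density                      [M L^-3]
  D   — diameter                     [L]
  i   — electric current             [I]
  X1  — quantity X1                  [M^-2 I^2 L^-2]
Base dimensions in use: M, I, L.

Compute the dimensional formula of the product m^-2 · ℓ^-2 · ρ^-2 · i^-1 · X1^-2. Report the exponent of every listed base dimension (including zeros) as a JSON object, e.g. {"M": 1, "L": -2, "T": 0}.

{"M": 0, "I": -5, "L": 8}

Dimensional matrix (M×I×L by m×ℓ×ρ×D×i×X1):
  M: [ 1  0  1  0  0 -2]
  I: [ 0  0  0  0  1  2]
  L: [ 0  1 -3  1  0 -2]
  [M]: (-2)·1+(-2)·0+(-2)·1+(-1)·0+(-2)·-2 = 0
  [I]: (-2)·0+(-2)·0+(-2)·0+(-1)·1+(-2)·2 = -5
  [L]: (-2)·0+(-2)·1+(-2)·-3+(-1)·0+(-2)·-2 = 8
⇒ I^-5 L^8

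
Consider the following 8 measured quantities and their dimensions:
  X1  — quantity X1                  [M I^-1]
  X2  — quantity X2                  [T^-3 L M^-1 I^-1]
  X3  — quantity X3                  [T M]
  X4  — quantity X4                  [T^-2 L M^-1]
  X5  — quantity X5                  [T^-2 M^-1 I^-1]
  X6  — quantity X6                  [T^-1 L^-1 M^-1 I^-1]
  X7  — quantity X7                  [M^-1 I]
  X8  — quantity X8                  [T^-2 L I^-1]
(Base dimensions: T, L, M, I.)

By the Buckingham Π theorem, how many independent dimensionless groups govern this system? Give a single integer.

5

Exponent matrix [T,L,M,I] × [X1,X2,X3,X4,X5,X6,X7,X8]:
  T: [ 0 -3  1 -2 -2 -1  0 -2]
  L: [ 0  1  0  1  0 -1  0  1]
  M: [ 1 -1  1 -1 -1 -1 -1  0]
  I: [-1 -1  0  0 -1 -1  1 -1]
RREF → pivots at {X1,X2,X3} ⇒ r = 3
Π count = n − r = 8 − 3 = 5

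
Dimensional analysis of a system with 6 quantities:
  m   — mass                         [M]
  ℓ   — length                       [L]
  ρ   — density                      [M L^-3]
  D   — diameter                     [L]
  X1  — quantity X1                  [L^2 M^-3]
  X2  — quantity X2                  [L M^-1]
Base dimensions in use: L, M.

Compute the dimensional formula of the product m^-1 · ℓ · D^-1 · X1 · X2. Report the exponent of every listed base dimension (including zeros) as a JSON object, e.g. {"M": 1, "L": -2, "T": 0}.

{"L": 3, "M": -5}

Write exponents as rows L,M / cols m,ℓ,ρ,D,X1,X2:
  L: [ 0  1 -3  1  2  1]
  M: [ 1  0  1  0 -3 -1]
  [L]: (-1)·0+(1)·1+(-1)·1+(1)·2+(1)·1 = 3
  [M]: (-1)·1+(1)·0+(-1)·0+(1)·-3+(1)·-1 = -5
⇒ L^3 M^-5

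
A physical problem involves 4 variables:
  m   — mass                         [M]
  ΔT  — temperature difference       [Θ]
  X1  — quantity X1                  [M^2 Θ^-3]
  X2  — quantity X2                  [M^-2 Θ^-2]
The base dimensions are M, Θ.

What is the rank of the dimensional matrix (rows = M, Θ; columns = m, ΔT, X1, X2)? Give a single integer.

Exponent matrix [M,Θ] × [m,ΔT,X1,X2]:
  M: [ 1  0  2 -2]
  Θ: [ 0  1 -3 -2]
Echelon form has 2 nonzero rows (pivots: m,ΔT)

2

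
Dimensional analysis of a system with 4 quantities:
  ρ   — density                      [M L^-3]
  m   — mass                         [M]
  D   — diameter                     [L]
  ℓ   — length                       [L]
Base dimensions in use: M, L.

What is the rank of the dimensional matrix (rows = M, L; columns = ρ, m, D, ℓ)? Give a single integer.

Dimensional matrix (M×L by ρ×m×D×ℓ):
  M: [ 1  1  0  0]
  L: [-3  0  1  1]
RREF → pivots at {ρ,m} ⇒ r = 2

2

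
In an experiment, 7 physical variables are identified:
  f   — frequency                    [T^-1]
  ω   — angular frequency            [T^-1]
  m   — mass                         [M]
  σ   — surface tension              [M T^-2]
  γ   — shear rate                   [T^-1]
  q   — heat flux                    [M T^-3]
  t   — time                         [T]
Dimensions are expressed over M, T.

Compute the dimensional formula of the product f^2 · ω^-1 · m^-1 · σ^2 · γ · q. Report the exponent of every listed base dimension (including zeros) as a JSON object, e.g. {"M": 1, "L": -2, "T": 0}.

Write exponents as rows M,T / cols f,ω,m,σ,γ,q,t:
  M: [ 0  0  1  1  0  1  0]
  T: [-1 -1  0 -2 -1 -3  1]
  [M]: (2)·0+(-1)·0+(-1)·1+(2)·1+(1)·0+(1)·1 = 2
  [T]: (2)·-1+(-1)·-1+(-1)·0+(2)·-2+(1)·-1+(1)·-3 = -9
⇒ M^2 T^-9

{"M": 2, "T": -9}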